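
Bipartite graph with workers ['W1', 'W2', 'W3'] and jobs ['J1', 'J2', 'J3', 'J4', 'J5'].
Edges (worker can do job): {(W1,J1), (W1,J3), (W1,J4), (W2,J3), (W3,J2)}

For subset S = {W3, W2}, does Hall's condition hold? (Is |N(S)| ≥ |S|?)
Yes: |N(S)| = 2, |S| = 2

Subset S = {W3, W2}
Neighbors N(S) = {J2, J3}

|N(S)| = 2, |S| = 2
Hall's condition: |N(S)| ≥ |S| is satisfied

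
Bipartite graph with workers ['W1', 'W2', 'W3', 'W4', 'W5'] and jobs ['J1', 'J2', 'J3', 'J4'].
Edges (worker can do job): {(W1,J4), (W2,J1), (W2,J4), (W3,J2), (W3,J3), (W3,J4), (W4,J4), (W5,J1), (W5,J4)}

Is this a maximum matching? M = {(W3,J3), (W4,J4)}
No, size 2 is not maximum

Proposed matching has size 2.
Maximum matching size for this graph: 3.

This is NOT maximum - can be improved to size 3.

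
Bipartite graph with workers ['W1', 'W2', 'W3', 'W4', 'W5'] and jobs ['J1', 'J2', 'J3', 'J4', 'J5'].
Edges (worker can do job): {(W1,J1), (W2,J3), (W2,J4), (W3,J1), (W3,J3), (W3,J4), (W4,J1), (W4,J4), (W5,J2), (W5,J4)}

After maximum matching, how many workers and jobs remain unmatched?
Unmatched: 1 workers, 1 jobs

Maximum matching size: 4
Workers: 5 total, 4 matched, 1 unmatched
Jobs: 5 total, 4 matched, 1 unmatched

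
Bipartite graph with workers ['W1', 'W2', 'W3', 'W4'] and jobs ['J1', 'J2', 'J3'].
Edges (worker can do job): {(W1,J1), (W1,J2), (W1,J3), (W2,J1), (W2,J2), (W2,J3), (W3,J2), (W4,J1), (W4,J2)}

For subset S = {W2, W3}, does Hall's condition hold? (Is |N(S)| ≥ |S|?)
Yes: |N(S)| = 3, |S| = 2

Subset S = {W2, W3}
Neighbors N(S) = {J1, J2, J3}

|N(S)| = 3, |S| = 2
Hall's condition: |N(S)| ≥ |S| is satisfied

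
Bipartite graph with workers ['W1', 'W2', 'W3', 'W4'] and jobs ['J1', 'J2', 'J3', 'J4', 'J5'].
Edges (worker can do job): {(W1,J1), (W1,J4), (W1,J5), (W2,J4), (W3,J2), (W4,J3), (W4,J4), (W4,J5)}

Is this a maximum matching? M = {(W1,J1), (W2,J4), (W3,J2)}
No, size 3 is not maximum

Proposed matching has size 3.
Maximum matching size for this graph: 4.

This is NOT maximum - can be improved to size 4.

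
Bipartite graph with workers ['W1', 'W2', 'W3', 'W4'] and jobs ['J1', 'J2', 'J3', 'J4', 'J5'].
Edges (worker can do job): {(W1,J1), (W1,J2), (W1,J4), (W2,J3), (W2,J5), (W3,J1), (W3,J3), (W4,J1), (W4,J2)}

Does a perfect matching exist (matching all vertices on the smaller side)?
Yes, perfect matching exists (size 4)

Perfect matching: {(W1,J2), (W2,J5), (W3,J3), (W4,J1)}
All 4 vertices on the smaller side are matched.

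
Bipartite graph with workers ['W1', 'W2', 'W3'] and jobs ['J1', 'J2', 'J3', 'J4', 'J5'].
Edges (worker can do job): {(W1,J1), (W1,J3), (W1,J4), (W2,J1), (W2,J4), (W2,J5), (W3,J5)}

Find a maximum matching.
Matching: {(W1,J4), (W2,J1), (W3,J5)}

Maximum matching (size 3):
  W1 → J4
  W2 → J1
  W3 → J5

Each worker is assigned to at most one job, and each job to at most one worker.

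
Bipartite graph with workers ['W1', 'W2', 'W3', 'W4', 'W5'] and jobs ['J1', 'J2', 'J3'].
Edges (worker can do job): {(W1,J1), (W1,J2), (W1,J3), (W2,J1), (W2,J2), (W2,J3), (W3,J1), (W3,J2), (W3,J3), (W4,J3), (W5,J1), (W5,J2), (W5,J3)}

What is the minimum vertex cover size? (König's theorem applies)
Minimum vertex cover size = 3

By König's theorem: in bipartite graphs,
min vertex cover = max matching = 3

Maximum matching has size 3, so minimum vertex cover also has size 3.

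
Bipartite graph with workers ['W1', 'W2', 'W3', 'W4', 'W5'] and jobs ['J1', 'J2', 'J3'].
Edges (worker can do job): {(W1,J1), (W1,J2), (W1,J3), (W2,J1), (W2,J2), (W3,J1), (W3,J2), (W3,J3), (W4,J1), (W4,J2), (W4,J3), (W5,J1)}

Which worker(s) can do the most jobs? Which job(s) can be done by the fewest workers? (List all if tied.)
Most versatile: W1, W3, W4 (3 jobs); Least covered: J3 (3 workers)

Worker degrees (jobs they can do): W1:3, W2:2, W3:3, W4:3, W5:1
Job degrees (workers who can do it): J1:5, J2:4, J3:3

Maximum worker degree is 3, achieved by: W1, W3, W4
Minimum job degree is 3, achieved by: J3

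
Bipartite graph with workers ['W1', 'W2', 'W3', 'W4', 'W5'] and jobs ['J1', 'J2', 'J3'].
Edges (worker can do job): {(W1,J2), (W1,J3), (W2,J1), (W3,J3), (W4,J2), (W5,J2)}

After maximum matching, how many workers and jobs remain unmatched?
Unmatched: 2 workers, 0 jobs

Maximum matching size: 3
Workers: 5 total, 3 matched, 2 unmatched
Jobs: 3 total, 3 matched, 0 unmatched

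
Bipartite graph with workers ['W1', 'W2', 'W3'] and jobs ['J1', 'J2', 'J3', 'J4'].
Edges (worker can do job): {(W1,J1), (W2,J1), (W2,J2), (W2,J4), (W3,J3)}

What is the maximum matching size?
Maximum matching size = 3

Maximum matching: {(W1,J1), (W2,J4), (W3,J3)}
Size: 3

This assigns 3 workers to 3 distinct jobs.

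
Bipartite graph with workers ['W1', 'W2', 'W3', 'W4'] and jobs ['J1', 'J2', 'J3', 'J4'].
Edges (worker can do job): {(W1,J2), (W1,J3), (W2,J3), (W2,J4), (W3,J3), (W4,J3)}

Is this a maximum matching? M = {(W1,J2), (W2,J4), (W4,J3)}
Yes, size 3 is maximum

Proposed matching has size 3.
Maximum matching size for this graph: 3.

This is a maximum matching.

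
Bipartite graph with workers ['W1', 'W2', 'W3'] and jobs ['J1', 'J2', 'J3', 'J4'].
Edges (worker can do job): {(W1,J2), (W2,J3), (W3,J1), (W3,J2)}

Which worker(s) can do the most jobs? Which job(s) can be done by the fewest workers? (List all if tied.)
Most versatile: W3 (2 jobs); Least covered: J4 (0 workers)

Worker degrees (jobs they can do): W1:1, W2:1, W3:2
Job degrees (workers who can do it): J1:1, J2:2, J3:1, J4:0

Maximum worker degree is 2, achieved by: W3
Minimum job degree is 0, achieved by: J4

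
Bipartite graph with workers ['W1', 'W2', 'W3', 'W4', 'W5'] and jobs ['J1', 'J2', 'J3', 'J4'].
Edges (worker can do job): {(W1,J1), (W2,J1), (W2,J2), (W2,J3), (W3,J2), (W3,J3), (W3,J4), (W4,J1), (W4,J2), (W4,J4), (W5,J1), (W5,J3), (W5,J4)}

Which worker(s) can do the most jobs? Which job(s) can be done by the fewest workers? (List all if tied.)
Most versatile: W2, W3, W4, W5 (3 jobs); Least covered: J2, J3, J4 (3 workers)

Worker degrees (jobs they can do): W1:1, W2:3, W3:3, W4:3, W5:3
Job degrees (workers who can do it): J1:4, J2:3, J3:3, J4:3

Maximum worker degree is 3, achieved by: W2, W3, W4, W5
Minimum job degree is 3, achieved by: J2, J3, J4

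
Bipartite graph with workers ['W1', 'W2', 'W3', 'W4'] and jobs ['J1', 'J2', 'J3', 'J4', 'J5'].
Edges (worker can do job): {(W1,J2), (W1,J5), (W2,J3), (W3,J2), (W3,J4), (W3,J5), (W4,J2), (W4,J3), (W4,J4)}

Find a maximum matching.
Matching: {(W1,J5), (W2,J3), (W3,J4), (W4,J2)}

Maximum matching (size 4):
  W1 → J5
  W2 → J3
  W3 → J4
  W4 → J2

Each worker is assigned to at most one job, and each job to at most one worker.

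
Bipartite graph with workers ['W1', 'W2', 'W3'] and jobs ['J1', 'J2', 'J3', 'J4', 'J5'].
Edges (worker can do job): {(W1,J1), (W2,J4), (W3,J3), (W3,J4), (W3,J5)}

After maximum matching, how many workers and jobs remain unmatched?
Unmatched: 0 workers, 2 jobs

Maximum matching size: 3
Workers: 3 total, 3 matched, 0 unmatched
Jobs: 5 total, 3 matched, 2 unmatched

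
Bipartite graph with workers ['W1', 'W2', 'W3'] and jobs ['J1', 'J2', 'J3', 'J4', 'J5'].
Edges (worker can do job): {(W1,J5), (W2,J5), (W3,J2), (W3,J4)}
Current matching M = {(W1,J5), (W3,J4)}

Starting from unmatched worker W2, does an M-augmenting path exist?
No augmenting path from W2

Alternating search from W2 reaches jobs: {J5}.
Every reachable job is already matched in M, and following those matched edges back to workers exposes no further unvisited jobs.
No M-augmenting path from W2 exists.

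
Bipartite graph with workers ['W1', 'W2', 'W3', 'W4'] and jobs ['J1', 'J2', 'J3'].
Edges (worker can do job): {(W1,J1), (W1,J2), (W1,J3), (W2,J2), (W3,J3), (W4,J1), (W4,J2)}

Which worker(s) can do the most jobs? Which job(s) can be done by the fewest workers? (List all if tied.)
Most versatile: W1 (3 jobs); Least covered: J1, J3 (2 workers)

Worker degrees (jobs they can do): W1:3, W2:1, W3:1, W4:2
Job degrees (workers who can do it): J1:2, J2:3, J3:2

Maximum worker degree is 3, achieved by: W1
Minimum job degree is 2, achieved by: J1, J3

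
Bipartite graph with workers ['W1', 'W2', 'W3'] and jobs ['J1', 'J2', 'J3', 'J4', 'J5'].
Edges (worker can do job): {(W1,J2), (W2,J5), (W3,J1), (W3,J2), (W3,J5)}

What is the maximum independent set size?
Maximum independent set = 5

By König's theorem:
- Min vertex cover = Max matching = 3
- Max independent set = Total vertices - Min vertex cover
- Max independent set = 8 - 3 = 5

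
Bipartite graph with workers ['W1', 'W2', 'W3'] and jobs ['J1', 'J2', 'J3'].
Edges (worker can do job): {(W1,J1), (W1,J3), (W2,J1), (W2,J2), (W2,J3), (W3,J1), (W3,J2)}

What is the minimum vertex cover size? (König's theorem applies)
Minimum vertex cover size = 3

By König's theorem: in bipartite graphs,
min vertex cover = max matching = 3

Maximum matching has size 3, so minimum vertex cover also has size 3.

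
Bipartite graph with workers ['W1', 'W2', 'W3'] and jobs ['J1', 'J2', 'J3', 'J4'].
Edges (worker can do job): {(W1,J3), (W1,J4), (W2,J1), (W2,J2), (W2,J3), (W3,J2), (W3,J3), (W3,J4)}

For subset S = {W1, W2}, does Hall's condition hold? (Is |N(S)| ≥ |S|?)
Yes: |N(S)| = 4, |S| = 2

Subset S = {W1, W2}
Neighbors N(S) = {J1, J2, J3, J4}

|N(S)| = 4, |S| = 2
Hall's condition: |N(S)| ≥ |S| is satisfied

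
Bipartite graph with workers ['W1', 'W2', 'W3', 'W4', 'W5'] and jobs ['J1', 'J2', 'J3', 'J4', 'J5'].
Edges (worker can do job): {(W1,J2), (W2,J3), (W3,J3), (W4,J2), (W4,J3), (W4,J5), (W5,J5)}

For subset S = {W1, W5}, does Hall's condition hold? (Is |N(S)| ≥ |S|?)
Yes: |N(S)| = 2, |S| = 2

Subset S = {W1, W5}
Neighbors N(S) = {J2, J5}

|N(S)| = 2, |S| = 2
Hall's condition: |N(S)| ≥ |S| is satisfied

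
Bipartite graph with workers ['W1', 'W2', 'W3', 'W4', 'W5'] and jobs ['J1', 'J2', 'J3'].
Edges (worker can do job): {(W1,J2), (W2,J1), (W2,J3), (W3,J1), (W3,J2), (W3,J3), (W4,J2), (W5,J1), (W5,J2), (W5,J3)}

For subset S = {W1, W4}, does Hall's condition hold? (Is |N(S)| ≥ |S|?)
No: |N(S)| = 1, |S| = 2

Subset S = {W1, W4}
Neighbors N(S) = {J2}

|N(S)| = 1, |S| = 2
Hall's condition: |N(S)| ≥ |S| is NOT satisfied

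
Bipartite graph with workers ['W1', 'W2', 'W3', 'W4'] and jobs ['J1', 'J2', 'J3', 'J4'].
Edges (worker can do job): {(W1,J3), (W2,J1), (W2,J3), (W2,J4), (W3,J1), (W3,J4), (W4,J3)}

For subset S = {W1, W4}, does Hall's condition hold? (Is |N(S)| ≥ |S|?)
No: |N(S)| = 1, |S| = 2

Subset S = {W1, W4}
Neighbors N(S) = {J3}

|N(S)| = 1, |S| = 2
Hall's condition: |N(S)| ≥ |S| is NOT satisfied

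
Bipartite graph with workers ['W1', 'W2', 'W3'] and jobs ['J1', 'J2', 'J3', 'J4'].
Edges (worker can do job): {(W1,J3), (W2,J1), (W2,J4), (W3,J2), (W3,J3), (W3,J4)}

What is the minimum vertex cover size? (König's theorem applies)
Minimum vertex cover size = 3

By König's theorem: in bipartite graphs,
min vertex cover = max matching = 3

Maximum matching has size 3, so minimum vertex cover also has size 3.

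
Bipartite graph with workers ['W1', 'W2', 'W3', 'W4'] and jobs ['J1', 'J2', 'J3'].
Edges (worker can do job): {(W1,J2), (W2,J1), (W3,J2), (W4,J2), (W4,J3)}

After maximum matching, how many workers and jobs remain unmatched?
Unmatched: 1 workers, 0 jobs

Maximum matching size: 3
Workers: 4 total, 3 matched, 1 unmatched
Jobs: 3 total, 3 matched, 0 unmatched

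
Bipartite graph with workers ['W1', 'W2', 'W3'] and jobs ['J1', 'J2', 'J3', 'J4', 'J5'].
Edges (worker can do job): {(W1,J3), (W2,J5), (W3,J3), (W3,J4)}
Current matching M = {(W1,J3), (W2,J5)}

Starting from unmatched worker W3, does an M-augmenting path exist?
Yes: W3 → J4

An M-augmenting path alternates non-matching / matching edges, starting and ending at unmatched vertices.
Path: W3 → J4
(J4 is unmatched in M, so the path is augmenting.)
Flipping edges along this path would increase |M| from 2 to 3.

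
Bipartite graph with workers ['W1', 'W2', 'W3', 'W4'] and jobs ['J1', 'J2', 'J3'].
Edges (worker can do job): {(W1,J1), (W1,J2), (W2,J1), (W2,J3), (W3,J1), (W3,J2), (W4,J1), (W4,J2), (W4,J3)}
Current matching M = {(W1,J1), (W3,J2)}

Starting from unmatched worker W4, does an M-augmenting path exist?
Yes: W4 → J3

An M-augmenting path alternates non-matching / matching edges, starting and ending at unmatched vertices.
Path: W4 → J3
(J3 is unmatched in M, so the path is augmenting.)
Flipping edges along this path would increase |M| from 2 to 3.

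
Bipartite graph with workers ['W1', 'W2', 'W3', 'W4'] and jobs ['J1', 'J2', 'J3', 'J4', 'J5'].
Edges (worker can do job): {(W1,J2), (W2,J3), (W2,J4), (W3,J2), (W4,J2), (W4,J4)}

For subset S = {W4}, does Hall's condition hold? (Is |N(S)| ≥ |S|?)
Yes: |N(S)| = 2, |S| = 1

Subset S = {W4}
Neighbors N(S) = {J2, J4}

|N(S)| = 2, |S| = 1
Hall's condition: |N(S)| ≥ |S| is satisfied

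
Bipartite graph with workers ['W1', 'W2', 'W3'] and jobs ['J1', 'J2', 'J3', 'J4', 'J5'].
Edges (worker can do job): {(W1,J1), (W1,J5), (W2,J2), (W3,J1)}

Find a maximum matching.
Matching: {(W1,J5), (W2,J2), (W3,J1)}

Maximum matching (size 3):
  W1 → J5
  W2 → J2
  W3 → J1

Each worker is assigned to at most one job, and each job to at most one worker.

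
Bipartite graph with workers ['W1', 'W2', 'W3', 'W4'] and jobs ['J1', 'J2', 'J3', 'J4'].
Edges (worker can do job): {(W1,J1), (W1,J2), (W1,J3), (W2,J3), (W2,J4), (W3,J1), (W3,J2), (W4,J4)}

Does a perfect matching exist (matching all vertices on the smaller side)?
Yes, perfect matching exists (size 4)

Perfect matching: {(W1,J2), (W2,J3), (W3,J1), (W4,J4)}
All 4 vertices on the smaller side are matched.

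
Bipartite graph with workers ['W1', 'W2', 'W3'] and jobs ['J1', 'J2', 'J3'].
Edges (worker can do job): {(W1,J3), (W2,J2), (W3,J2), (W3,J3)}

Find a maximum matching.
Matching: {(W2,J2), (W3,J3)}

Maximum matching (size 2):
  W2 → J2
  W3 → J3

Each worker is assigned to at most one job, and each job to at most one worker.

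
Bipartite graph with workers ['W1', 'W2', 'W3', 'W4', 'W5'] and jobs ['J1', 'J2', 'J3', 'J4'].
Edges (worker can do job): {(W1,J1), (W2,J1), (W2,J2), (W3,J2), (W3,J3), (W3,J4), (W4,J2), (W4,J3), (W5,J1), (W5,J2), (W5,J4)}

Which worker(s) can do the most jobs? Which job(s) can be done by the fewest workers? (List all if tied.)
Most versatile: W3, W5 (3 jobs); Least covered: J3, J4 (2 workers)

Worker degrees (jobs they can do): W1:1, W2:2, W3:3, W4:2, W5:3
Job degrees (workers who can do it): J1:3, J2:4, J3:2, J4:2

Maximum worker degree is 3, achieved by: W3, W5
Minimum job degree is 2, achieved by: J3, J4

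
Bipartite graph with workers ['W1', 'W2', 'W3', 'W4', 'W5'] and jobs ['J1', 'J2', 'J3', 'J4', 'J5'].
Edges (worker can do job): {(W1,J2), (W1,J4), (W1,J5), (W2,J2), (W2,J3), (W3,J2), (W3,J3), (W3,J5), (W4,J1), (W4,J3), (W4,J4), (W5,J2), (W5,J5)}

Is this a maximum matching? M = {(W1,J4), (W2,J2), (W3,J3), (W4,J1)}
No, size 4 is not maximum

Proposed matching has size 4.
Maximum matching size for this graph: 5.

This is NOT maximum - can be improved to size 5.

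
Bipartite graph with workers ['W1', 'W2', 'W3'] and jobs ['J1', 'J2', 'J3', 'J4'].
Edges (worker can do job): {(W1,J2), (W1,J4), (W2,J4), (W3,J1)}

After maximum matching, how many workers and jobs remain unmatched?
Unmatched: 0 workers, 1 jobs

Maximum matching size: 3
Workers: 3 total, 3 matched, 0 unmatched
Jobs: 4 total, 3 matched, 1 unmatched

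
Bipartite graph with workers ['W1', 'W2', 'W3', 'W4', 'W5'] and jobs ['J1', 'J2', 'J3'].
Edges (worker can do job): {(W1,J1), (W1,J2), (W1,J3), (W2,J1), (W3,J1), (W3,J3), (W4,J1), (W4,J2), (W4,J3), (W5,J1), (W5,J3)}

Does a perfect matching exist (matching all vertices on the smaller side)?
Yes, perfect matching exists (size 3)

Perfect matching: {(W3,J3), (W4,J2), (W5,J1)}
All 3 vertices on the smaller side are matched.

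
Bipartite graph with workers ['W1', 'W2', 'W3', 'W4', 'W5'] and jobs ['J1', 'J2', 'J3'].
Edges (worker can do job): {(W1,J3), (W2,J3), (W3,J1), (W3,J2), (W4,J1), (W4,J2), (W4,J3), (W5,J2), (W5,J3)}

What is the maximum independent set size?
Maximum independent set = 5

By König's theorem:
- Min vertex cover = Max matching = 3
- Max independent set = Total vertices - Min vertex cover
- Max independent set = 8 - 3 = 5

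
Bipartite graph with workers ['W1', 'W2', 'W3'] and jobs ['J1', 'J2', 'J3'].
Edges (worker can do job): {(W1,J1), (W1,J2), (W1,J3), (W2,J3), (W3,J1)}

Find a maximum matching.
Matching: {(W1,J2), (W2,J3), (W3,J1)}

Maximum matching (size 3):
  W1 → J2
  W2 → J3
  W3 → J1

Each worker is assigned to at most one job, and each job to at most one worker.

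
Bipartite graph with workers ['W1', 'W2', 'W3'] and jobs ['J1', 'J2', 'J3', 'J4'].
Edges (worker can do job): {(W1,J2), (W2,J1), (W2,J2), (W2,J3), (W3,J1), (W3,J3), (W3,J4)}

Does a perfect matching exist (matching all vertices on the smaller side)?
Yes, perfect matching exists (size 3)

Perfect matching: {(W1,J2), (W2,J1), (W3,J3)}
All 3 vertices on the smaller side are matched.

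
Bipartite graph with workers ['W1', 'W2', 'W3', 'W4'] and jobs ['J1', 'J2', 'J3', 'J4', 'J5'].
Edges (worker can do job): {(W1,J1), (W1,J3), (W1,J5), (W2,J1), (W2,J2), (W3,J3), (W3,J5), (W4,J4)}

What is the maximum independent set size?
Maximum independent set = 5

By König's theorem:
- Min vertex cover = Max matching = 4
- Max independent set = Total vertices - Min vertex cover
- Max independent set = 9 - 4 = 5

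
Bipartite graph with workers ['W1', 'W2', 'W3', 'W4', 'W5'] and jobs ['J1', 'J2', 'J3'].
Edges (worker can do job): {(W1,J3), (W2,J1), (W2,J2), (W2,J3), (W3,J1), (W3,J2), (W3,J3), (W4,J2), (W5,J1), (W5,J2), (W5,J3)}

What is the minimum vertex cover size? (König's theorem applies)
Minimum vertex cover size = 3

By König's theorem: in bipartite graphs,
min vertex cover = max matching = 3

Maximum matching has size 3, so minimum vertex cover also has size 3.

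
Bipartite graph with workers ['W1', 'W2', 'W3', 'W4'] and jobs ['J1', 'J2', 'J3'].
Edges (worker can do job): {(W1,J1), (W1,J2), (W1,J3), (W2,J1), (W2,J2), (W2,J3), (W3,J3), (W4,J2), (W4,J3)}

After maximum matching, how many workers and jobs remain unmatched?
Unmatched: 1 workers, 0 jobs

Maximum matching size: 3
Workers: 4 total, 3 matched, 1 unmatched
Jobs: 3 total, 3 matched, 0 unmatched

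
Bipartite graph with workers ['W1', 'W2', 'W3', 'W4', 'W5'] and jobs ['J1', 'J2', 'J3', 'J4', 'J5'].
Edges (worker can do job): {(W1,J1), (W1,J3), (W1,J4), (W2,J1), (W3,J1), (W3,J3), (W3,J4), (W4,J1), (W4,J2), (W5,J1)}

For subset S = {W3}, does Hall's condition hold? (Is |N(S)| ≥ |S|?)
Yes: |N(S)| = 3, |S| = 1

Subset S = {W3}
Neighbors N(S) = {J1, J3, J4}

|N(S)| = 3, |S| = 1
Hall's condition: |N(S)| ≥ |S| is satisfied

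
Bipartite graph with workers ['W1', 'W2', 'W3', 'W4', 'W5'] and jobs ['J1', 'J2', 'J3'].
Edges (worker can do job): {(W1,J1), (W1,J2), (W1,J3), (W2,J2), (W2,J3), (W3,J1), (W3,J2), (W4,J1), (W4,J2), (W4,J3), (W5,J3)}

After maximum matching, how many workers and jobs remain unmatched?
Unmatched: 2 workers, 0 jobs

Maximum matching size: 3
Workers: 5 total, 3 matched, 2 unmatched
Jobs: 3 total, 3 matched, 0 unmatched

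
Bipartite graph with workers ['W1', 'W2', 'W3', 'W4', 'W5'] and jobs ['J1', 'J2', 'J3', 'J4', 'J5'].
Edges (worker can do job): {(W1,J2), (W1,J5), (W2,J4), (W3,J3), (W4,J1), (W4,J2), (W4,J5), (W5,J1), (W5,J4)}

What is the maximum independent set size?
Maximum independent set = 5

By König's theorem:
- Min vertex cover = Max matching = 5
- Max independent set = Total vertices - Min vertex cover
- Max independent set = 10 - 5 = 5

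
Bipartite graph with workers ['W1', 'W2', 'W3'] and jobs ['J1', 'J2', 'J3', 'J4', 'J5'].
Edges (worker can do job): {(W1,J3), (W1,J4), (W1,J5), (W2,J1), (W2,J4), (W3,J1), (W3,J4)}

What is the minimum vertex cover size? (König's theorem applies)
Minimum vertex cover size = 3

By König's theorem: in bipartite graphs,
min vertex cover = max matching = 3

Maximum matching has size 3, so minimum vertex cover also has size 3.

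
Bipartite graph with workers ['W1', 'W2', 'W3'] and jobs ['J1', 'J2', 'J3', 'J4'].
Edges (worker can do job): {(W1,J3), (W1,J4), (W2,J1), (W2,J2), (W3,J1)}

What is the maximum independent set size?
Maximum independent set = 4

By König's theorem:
- Min vertex cover = Max matching = 3
- Max independent set = Total vertices - Min vertex cover
- Max independent set = 7 - 3 = 4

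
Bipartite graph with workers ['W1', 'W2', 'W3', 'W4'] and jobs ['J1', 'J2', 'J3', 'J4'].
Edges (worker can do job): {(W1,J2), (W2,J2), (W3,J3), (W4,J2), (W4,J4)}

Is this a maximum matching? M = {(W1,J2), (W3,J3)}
No, size 2 is not maximum

Proposed matching has size 2.
Maximum matching size for this graph: 3.

This is NOT maximum - can be improved to size 3.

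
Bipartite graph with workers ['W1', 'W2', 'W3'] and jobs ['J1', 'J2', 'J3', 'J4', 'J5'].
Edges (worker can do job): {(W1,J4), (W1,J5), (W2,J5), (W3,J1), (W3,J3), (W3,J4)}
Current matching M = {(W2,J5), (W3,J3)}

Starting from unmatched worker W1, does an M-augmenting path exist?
Yes: W1 → J4

An M-augmenting path alternates non-matching / matching edges, starting and ending at unmatched vertices.
Path: W1 → J4
(J4 is unmatched in M, so the path is augmenting.)
Flipping edges along this path would increase |M| from 2 to 3.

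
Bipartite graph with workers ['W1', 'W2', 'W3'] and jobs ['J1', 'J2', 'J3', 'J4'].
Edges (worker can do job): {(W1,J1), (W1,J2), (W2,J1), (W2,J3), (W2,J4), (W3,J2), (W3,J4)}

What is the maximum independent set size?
Maximum independent set = 4

By König's theorem:
- Min vertex cover = Max matching = 3
- Max independent set = Total vertices - Min vertex cover
- Max independent set = 7 - 3 = 4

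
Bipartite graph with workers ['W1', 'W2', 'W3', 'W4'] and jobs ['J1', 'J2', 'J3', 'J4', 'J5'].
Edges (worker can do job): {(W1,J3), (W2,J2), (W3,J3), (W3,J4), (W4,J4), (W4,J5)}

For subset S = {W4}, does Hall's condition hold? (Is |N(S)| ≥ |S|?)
Yes: |N(S)| = 2, |S| = 1

Subset S = {W4}
Neighbors N(S) = {J4, J5}

|N(S)| = 2, |S| = 1
Hall's condition: |N(S)| ≥ |S| is satisfied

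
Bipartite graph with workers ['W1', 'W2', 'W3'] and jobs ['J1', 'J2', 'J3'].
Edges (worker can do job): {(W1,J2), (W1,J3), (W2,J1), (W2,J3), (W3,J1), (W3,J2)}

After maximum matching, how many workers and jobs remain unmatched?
Unmatched: 0 workers, 0 jobs

Maximum matching size: 3
Workers: 3 total, 3 matched, 0 unmatched
Jobs: 3 total, 3 matched, 0 unmatched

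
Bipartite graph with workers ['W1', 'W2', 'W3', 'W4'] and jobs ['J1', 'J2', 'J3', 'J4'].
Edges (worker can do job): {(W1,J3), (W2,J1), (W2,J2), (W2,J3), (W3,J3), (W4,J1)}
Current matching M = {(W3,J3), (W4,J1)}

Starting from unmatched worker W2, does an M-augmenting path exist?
Yes: W2 → J2

An M-augmenting path alternates non-matching / matching edges, starting and ending at unmatched vertices.
Path: W2 → J2
(J2 is unmatched in M, so the path is augmenting.)
Flipping edges along this path would increase |M| from 2 to 3.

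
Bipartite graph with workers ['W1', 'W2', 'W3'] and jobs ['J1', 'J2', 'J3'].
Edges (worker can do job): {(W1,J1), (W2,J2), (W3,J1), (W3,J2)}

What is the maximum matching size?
Maximum matching size = 2

Maximum matching: {(W2,J2), (W3,J1)}
Size: 2

This assigns 2 workers to 2 distinct jobs.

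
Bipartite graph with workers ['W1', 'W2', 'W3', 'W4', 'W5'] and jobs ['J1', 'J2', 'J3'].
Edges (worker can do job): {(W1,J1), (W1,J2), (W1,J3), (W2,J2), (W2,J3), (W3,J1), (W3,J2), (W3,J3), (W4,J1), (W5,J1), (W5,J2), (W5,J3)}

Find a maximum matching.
Matching: {(W3,J3), (W4,J1), (W5,J2)}

Maximum matching (size 3):
  W3 → J3
  W4 → J1
  W5 → J2

Each worker is assigned to at most one job, and each job to at most one worker.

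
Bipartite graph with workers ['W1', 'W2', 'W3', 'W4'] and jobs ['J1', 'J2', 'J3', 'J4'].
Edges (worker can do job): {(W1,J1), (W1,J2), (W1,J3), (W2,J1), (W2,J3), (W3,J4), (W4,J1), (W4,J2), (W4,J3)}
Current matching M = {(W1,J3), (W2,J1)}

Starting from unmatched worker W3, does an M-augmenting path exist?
Yes: W3 → J4

An M-augmenting path alternates non-matching / matching edges, starting and ending at unmatched vertices.
Path: W3 → J4
(J4 is unmatched in M, so the path is augmenting.)
Flipping edges along this path would increase |M| from 2 to 3.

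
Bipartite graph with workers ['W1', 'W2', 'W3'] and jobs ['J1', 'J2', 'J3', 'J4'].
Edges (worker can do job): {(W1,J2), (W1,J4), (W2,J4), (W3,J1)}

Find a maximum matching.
Matching: {(W1,J2), (W2,J4), (W3,J1)}

Maximum matching (size 3):
  W1 → J2
  W2 → J4
  W3 → J1

Each worker is assigned to at most one job, and each job to at most one worker.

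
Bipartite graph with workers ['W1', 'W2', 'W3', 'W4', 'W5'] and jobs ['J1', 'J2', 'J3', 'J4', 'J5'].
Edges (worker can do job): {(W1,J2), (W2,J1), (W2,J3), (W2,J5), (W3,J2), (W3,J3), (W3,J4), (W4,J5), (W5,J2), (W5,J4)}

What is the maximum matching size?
Maximum matching size = 5

Maximum matching: {(W1,J2), (W2,J1), (W3,J3), (W4,J5), (W5,J4)}
Size: 5

This assigns 5 workers to 5 distinct jobs.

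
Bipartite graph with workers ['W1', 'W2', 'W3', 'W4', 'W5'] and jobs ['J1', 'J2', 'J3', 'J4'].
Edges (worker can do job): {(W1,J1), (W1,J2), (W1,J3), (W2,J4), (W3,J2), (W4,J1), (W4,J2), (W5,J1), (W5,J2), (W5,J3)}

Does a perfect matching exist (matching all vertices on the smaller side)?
Yes, perfect matching exists (size 4)

Perfect matching: {(W1,J3), (W2,J4), (W3,J2), (W5,J1)}
All 4 vertices on the smaller side are matched.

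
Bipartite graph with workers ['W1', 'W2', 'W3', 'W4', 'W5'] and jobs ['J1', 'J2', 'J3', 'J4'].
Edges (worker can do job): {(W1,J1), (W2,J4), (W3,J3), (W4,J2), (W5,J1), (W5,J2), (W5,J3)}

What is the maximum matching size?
Maximum matching size = 4

Maximum matching: {(W2,J4), (W3,J3), (W4,J2), (W5,J1)}
Size: 4

This assigns 4 workers to 4 distinct jobs.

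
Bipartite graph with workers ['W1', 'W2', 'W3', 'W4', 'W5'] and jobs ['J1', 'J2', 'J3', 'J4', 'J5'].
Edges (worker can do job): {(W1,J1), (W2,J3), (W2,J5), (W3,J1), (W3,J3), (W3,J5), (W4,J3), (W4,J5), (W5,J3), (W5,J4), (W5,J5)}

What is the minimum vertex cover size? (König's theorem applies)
Minimum vertex cover size = 4

By König's theorem: in bipartite graphs,
min vertex cover = max matching = 4

Maximum matching has size 4, so minimum vertex cover also has size 4.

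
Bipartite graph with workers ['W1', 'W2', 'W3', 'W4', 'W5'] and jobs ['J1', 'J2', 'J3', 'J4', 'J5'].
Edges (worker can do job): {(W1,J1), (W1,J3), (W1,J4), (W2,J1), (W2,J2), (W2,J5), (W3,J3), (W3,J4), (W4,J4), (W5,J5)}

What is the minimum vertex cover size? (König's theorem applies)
Minimum vertex cover size = 5

By König's theorem: in bipartite graphs,
min vertex cover = max matching = 5

Maximum matching has size 5, so minimum vertex cover also has size 5.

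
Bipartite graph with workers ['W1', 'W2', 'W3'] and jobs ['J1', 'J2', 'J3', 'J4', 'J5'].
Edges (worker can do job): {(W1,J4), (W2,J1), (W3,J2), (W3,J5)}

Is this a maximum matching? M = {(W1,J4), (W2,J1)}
No, size 2 is not maximum

Proposed matching has size 2.
Maximum matching size for this graph: 3.

This is NOT maximum - can be improved to size 3.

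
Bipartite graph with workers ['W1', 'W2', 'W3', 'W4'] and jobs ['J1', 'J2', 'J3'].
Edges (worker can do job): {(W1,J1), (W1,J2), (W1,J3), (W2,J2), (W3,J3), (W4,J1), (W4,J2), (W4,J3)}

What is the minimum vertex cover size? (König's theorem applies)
Minimum vertex cover size = 3

By König's theorem: in bipartite graphs,
min vertex cover = max matching = 3

Maximum matching has size 3, so minimum vertex cover also has size 3.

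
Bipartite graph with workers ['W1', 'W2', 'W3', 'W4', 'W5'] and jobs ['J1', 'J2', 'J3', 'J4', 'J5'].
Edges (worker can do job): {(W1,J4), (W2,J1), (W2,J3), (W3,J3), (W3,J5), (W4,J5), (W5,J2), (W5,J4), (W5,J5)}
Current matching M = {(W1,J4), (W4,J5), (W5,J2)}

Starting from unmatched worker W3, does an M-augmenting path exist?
Yes: W3 → J3

An M-augmenting path alternates non-matching / matching edges, starting and ending at unmatched vertices.
Path: W3 → J3
(J3 is unmatched in M, so the path is augmenting.)
Flipping edges along this path would increase |M| from 3 to 4.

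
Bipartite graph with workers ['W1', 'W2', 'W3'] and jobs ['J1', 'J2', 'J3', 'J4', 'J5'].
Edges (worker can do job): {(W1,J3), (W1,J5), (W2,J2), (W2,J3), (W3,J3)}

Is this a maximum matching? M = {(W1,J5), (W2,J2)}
No, size 2 is not maximum

Proposed matching has size 2.
Maximum matching size for this graph: 3.

This is NOT maximum - can be improved to size 3.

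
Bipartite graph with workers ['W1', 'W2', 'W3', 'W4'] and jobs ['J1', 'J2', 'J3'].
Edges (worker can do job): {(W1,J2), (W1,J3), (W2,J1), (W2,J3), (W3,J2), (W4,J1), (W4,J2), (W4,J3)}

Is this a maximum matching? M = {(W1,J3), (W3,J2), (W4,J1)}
Yes, size 3 is maximum

Proposed matching has size 3.
Maximum matching size for this graph: 3.

This is a maximum matching.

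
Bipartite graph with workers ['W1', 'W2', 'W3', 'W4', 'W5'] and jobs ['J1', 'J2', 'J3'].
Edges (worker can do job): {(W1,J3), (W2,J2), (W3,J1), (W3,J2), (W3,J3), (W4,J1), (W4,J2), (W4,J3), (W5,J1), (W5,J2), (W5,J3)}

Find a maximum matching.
Matching: {(W3,J2), (W4,J1), (W5,J3)}

Maximum matching (size 3):
  W3 → J2
  W4 → J1
  W5 → J3

Each worker is assigned to at most one job, and each job to at most one worker.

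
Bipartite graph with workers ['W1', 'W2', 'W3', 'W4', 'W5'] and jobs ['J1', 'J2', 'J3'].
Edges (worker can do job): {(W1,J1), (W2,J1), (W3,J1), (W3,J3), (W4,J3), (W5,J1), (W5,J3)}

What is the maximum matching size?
Maximum matching size = 2

Maximum matching: {(W3,J1), (W5,J3)}
Size: 2

This assigns 2 workers to 2 distinct jobs.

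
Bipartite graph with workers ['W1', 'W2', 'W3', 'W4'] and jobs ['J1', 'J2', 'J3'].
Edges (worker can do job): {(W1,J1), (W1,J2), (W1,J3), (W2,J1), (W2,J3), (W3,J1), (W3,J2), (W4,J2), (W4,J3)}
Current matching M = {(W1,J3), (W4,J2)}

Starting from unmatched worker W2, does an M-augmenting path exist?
Yes: W2 → J1

An M-augmenting path alternates non-matching / matching edges, starting and ending at unmatched vertices.
Path: W2 → J1
(J1 is unmatched in M, so the path is augmenting.)
Flipping edges along this path would increase |M| from 2 to 3.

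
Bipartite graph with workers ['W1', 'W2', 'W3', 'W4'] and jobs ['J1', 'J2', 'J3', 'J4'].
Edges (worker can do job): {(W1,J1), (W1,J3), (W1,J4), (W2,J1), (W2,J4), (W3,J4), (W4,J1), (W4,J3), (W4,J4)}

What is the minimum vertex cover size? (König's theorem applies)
Minimum vertex cover size = 3

By König's theorem: in bipartite graphs,
min vertex cover = max matching = 3

Maximum matching has size 3, so minimum vertex cover also has size 3.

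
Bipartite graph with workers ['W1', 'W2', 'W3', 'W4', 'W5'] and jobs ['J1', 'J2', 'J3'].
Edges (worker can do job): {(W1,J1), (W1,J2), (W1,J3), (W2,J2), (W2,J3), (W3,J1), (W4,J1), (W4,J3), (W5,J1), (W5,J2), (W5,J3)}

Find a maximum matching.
Matching: {(W3,J1), (W4,J3), (W5,J2)}

Maximum matching (size 3):
  W3 → J1
  W4 → J3
  W5 → J2

Each worker is assigned to at most one job, and each job to at most one worker.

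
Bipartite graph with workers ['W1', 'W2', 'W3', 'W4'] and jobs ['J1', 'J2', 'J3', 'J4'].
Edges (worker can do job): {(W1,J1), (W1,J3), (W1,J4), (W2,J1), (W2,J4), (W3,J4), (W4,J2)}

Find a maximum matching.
Matching: {(W1,J3), (W2,J1), (W3,J4), (W4,J2)}

Maximum matching (size 4):
  W1 → J3
  W2 → J1
  W3 → J4
  W4 → J2

Each worker is assigned to at most one job, and each job to at most one worker.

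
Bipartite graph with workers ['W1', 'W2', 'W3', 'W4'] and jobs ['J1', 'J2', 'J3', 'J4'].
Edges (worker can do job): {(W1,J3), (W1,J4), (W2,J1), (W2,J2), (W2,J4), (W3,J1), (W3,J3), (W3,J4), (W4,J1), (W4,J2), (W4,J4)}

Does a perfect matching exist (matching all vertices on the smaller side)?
Yes, perfect matching exists (size 4)

Perfect matching: {(W1,J4), (W2,J1), (W3,J3), (W4,J2)}
All 4 vertices on the smaller side are matched.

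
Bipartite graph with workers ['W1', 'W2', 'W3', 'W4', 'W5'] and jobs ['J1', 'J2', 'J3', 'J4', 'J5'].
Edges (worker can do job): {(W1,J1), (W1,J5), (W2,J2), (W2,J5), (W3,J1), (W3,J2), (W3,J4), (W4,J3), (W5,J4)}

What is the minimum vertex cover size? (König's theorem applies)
Minimum vertex cover size = 5

By König's theorem: in bipartite graphs,
min vertex cover = max matching = 5

Maximum matching has size 5, so minimum vertex cover also has size 5.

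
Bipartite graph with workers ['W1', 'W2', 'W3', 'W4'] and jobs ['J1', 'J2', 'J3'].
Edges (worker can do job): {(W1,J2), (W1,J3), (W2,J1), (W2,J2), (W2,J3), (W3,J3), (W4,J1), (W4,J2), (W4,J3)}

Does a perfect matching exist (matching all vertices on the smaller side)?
Yes, perfect matching exists (size 3)

Perfect matching: {(W2,J1), (W3,J3), (W4,J2)}
All 3 vertices on the smaller side are matched.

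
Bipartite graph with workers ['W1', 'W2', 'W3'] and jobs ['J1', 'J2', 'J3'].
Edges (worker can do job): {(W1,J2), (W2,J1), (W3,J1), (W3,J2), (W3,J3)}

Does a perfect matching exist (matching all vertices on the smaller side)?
Yes, perfect matching exists (size 3)

Perfect matching: {(W1,J2), (W2,J1), (W3,J3)}
All 3 vertices on the smaller side are matched.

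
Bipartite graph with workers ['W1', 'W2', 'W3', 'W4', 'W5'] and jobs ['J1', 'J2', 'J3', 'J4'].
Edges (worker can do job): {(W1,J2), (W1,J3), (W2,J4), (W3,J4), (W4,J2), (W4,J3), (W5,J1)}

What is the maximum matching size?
Maximum matching size = 4

Maximum matching: {(W1,J2), (W3,J4), (W4,J3), (W5,J1)}
Size: 4

This assigns 4 workers to 4 distinct jobs.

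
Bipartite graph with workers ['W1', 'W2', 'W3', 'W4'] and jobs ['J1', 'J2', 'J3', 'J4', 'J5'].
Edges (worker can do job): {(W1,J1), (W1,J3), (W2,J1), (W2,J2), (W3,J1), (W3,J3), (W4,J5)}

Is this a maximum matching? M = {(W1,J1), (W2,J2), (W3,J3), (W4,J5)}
Yes, size 4 is maximum

Proposed matching has size 4.
Maximum matching size for this graph: 4.

This is a maximum matching.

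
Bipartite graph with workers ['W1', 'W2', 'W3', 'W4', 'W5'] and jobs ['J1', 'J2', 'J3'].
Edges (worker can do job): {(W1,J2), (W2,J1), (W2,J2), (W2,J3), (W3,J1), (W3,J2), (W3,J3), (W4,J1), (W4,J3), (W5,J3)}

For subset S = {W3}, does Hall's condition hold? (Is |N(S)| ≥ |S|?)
Yes: |N(S)| = 3, |S| = 1

Subset S = {W3}
Neighbors N(S) = {J1, J2, J3}

|N(S)| = 3, |S| = 1
Hall's condition: |N(S)| ≥ |S| is satisfied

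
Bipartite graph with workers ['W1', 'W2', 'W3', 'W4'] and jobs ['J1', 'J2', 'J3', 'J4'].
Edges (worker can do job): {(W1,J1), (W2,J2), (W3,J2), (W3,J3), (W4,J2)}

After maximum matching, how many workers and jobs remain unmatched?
Unmatched: 1 workers, 1 jobs

Maximum matching size: 3
Workers: 4 total, 3 matched, 1 unmatched
Jobs: 4 total, 3 matched, 1 unmatched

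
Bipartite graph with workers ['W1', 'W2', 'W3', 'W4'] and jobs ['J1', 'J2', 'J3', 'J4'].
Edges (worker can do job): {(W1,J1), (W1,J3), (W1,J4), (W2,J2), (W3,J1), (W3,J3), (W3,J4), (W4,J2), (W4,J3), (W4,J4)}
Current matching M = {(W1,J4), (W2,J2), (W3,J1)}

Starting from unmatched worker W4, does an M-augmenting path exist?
Yes: W4 → J3

An M-augmenting path alternates non-matching / matching edges, starting and ending at unmatched vertices.
Path: W4 → J3
(J3 is unmatched in M, so the path is augmenting.)
Flipping edges along this path would increase |M| from 3 to 4.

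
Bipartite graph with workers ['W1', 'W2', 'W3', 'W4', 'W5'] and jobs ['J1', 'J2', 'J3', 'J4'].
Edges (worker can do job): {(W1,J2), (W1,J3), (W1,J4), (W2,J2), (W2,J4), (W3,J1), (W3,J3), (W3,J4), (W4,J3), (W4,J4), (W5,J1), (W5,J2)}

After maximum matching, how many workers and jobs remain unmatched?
Unmatched: 1 workers, 0 jobs

Maximum matching size: 4
Workers: 5 total, 4 matched, 1 unmatched
Jobs: 4 total, 4 matched, 0 unmatched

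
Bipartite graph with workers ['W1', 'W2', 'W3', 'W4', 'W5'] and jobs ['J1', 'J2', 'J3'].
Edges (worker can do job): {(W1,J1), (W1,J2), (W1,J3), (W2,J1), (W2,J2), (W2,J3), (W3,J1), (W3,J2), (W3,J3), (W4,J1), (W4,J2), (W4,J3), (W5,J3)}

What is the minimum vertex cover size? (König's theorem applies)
Minimum vertex cover size = 3

By König's theorem: in bipartite graphs,
min vertex cover = max matching = 3

Maximum matching has size 3, so minimum vertex cover also has size 3.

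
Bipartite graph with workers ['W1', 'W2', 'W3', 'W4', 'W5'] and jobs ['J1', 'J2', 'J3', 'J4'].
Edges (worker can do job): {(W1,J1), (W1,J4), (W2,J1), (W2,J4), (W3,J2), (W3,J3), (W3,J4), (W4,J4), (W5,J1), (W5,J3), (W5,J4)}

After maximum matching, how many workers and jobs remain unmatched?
Unmatched: 1 workers, 0 jobs

Maximum matching size: 4
Workers: 5 total, 4 matched, 1 unmatched
Jobs: 4 total, 4 matched, 0 unmatched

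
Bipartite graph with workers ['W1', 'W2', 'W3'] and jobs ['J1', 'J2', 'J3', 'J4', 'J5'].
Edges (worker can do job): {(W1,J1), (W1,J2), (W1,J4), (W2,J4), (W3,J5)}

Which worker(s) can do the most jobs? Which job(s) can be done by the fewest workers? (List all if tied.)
Most versatile: W1 (3 jobs); Least covered: J3 (0 workers)

Worker degrees (jobs they can do): W1:3, W2:1, W3:1
Job degrees (workers who can do it): J1:1, J2:1, J3:0, J4:2, J5:1

Maximum worker degree is 3, achieved by: W1
Minimum job degree is 0, achieved by: J3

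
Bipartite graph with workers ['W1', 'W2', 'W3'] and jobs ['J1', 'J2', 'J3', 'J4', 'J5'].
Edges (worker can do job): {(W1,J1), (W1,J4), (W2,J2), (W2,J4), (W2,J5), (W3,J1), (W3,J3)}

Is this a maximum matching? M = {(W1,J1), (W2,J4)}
No, size 2 is not maximum

Proposed matching has size 2.
Maximum matching size for this graph: 3.

This is NOT maximum - can be improved to size 3.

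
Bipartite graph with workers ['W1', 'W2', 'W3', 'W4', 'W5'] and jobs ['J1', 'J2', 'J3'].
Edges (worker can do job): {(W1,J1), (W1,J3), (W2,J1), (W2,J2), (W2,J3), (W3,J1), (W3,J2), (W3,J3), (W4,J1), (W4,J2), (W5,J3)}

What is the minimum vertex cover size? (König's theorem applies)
Minimum vertex cover size = 3

By König's theorem: in bipartite graphs,
min vertex cover = max matching = 3

Maximum matching has size 3, so minimum vertex cover also has size 3.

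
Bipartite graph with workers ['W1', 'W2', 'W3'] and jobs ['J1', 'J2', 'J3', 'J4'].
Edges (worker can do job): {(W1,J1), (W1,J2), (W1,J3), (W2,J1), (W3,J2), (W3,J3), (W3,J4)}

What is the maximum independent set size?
Maximum independent set = 4

By König's theorem:
- Min vertex cover = Max matching = 3
- Max independent set = Total vertices - Min vertex cover
- Max independent set = 7 - 3 = 4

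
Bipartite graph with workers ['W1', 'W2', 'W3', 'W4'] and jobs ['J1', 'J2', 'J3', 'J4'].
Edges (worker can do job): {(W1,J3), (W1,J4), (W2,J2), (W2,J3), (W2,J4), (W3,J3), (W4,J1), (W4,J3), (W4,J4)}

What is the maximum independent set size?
Maximum independent set = 4

By König's theorem:
- Min vertex cover = Max matching = 4
- Max independent set = Total vertices - Min vertex cover
- Max independent set = 8 - 4 = 4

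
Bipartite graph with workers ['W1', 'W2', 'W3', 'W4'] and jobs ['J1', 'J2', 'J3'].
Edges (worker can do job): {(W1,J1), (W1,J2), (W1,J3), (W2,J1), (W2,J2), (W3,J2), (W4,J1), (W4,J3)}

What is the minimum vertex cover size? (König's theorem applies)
Minimum vertex cover size = 3

By König's theorem: in bipartite graphs,
min vertex cover = max matching = 3

Maximum matching has size 3, so minimum vertex cover also has size 3.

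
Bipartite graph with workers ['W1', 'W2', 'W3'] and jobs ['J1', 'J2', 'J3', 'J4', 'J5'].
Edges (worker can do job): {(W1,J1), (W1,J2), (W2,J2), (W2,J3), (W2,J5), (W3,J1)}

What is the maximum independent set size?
Maximum independent set = 5

By König's theorem:
- Min vertex cover = Max matching = 3
- Max independent set = Total vertices - Min vertex cover
- Max independent set = 8 - 3 = 5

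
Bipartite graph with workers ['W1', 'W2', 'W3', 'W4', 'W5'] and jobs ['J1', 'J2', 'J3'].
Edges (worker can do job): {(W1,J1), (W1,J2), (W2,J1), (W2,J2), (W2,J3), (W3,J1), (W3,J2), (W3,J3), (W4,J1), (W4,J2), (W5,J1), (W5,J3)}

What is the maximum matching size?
Maximum matching size = 3

Maximum matching: {(W2,J3), (W3,J2), (W5,J1)}
Size: 3

This assigns 3 workers to 3 distinct jobs.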